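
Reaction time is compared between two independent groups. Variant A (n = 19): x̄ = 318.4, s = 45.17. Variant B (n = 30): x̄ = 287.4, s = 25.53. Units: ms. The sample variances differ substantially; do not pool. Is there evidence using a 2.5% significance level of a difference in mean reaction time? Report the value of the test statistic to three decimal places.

2.728

Let group 1 = variant A, group 2 = variant B. H0: μ_1 = μ_2; H1: μ_1 ≠ μ_2 (Welch's two-sample t-test, two-sided).
t = (x̄_1 − x̄_2)/√(s_1²/n_1 + s_2²/n_2) = (318.4 − 287.4)/√(45.17²/19 + 25.53²/30) = 2.728
Welch–Satterthwaite df ≈ 25.38
Two-sided p-value ≈ 0.011
Since p ≈ 0.011 < α = 0.025, reject H0; the data support H1.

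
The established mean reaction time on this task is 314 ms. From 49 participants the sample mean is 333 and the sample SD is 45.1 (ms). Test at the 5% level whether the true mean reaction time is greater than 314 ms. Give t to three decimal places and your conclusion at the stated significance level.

H0: μ = 314; H1: μ > 314 (one-sample t-test, right-tailed).
t = (x̄ − μ₀)/(s/√n) = (333 − 314)/(45.1/√49) = 2.949
df = n − 1 = 48
p-value = P(T ≥ 2.949) ≈ 0.0025
Since p ≈ 0.0025 < α = 0.05, reject H0; the evidence is statistically significant.

t = 2.949; reject H0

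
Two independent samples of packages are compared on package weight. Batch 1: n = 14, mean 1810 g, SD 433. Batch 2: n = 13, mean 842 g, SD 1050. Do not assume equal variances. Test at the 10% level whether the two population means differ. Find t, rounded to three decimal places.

Let group 1 = batch 1, group 2 = batch 2. H0: μ_1 = μ_2; H1: μ_1 ≠ μ_2 (Welch's two-sample t-test, two-sided).
t = (x̄_1 − x̄_2)/√(s_1²/n_1 + s_2²/n_2) = (1810 − 842)/√(433²/14 + 1050²/13) = 3.089
Welch–Satterthwaite df ≈ 15.73
Two-sided p-value ≈ 0.007
Since p ≈ 0.007 < α = 0.1, reject H0; the evidence is statistically significant.

3.089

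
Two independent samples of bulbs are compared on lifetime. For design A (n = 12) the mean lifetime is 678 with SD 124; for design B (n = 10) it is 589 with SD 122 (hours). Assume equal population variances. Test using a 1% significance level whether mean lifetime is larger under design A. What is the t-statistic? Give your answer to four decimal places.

Let group 1 = design A, group 2 = design B. H0: μ_1 = μ_2; H1: μ_1 > μ_2 (two-sample pooled-variance t-test, right-tailed).
s_p² = [(12−1)·124² + (10−1)·122²]/(12+10−2) = 15154.6
t = (678 − 589)/√[15154.6·(1/12 + 1/10)] = 1.6885
df = n₁ + n₂ − 2 = 20
p-value = P(T ≥ 1.6885) ≈ 0.053
Since p ≈ 0.053 > α = 0.01, fail to reject H0; the data do not provide sufficient evidence against H0.

1.6885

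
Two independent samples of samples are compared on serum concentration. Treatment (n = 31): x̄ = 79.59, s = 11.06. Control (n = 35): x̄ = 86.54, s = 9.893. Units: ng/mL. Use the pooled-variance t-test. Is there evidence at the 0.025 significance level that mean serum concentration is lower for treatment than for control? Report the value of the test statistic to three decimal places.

Let group 1 = treatment, group 2 = control. H0: μ_1 = μ_2; H1: μ_1 < μ_2 (two-sample pooled-variance t-test, left-tailed).
s_p² = [(31−1)·11.06² + (35−1)·9.893²]/(31+35−2) = 109.333
t = (79.59 − 86.54)/√[109.333·(1/31 + 1/35)] = -2.695
df = n₁ + n₂ − 2 = 64
p-value = P(T ≤ -2.695) ≈ 0.004
Since p ≈ 0.004 < α = 0.025, reject H0; the data support H1.

-2.695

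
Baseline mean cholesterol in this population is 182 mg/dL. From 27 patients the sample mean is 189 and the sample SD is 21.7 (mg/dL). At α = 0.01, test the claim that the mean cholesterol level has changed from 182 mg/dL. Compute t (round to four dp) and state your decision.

H0: μ = 182; H1: μ ≠ 182 (one-sample t-test, two-sided).
t = (x̄ − μ₀)/(s/√n) = (189 − 182)/(21.7/√27) = 1.6762
df = n − 1 = 26
Two-sided p-value ≈ 0.1057
Since p ≈ 0.1057 > α = 0.01, fail to reject H0; the data do not provide sufficient evidence against H0.

t = 1.6762; fail to reject H0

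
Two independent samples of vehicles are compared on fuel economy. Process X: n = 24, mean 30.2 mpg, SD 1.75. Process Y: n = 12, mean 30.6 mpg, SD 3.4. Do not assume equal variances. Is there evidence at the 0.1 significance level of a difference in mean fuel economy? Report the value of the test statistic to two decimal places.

Let group 1 = process X, group 2 = process Y. H0: μ_1 = μ_2; H1: μ_1 ≠ μ_2 (Welch's two-sample t-test, two-sided).
t = (x̄_1 − x̄_2)/√(s_1²/n_1 + s_2²/n_2) = (30.2 − 30.6)/√(1.75²/24 + 3.4²/12) = -0.38
Welch–Satterthwaite df ≈ 13.99
Two-sided p-value ≈ 0.7075
Since p ≈ 0.7075 > α = 0.1, fail to reject H0; the data do not provide sufficient evidence against H0.

-0.38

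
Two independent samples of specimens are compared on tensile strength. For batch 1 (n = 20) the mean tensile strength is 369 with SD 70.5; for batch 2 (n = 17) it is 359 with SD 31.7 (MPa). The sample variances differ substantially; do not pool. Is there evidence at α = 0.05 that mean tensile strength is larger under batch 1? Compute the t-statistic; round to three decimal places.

0.570

Let group 1 = batch 1, group 2 = batch 2. H0: μ_1 = μ_2; H1: μ_1 > μ_2 (Welch's two-sample t-test, right-tailed).
t = (x̄_1 − x̄_2)/√(s_1²/n_1 + s_2²/n_2) = (369 − 359)/√(70.5²/20 + 31.7²/17) = 0.570
Welch–Satterthwaite df ≈ 27.28
p-value = P(T ≥ 0.570) ≈ 0.2866
Since p ≈ 0.2866 > α = 0.05, fail to reject H0; the evidence is not statistically significant.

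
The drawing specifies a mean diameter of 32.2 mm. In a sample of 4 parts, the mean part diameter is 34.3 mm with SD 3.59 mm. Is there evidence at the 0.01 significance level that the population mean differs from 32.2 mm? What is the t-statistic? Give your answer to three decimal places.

1.170

H0: μ = 32.2; H1: μ ≠ 32.2 (one-sample t-test, two-sided).
t = (x̄ − μ₀)/(s/√n) = (34.3 − 32.2)/(3.59/√4) = 1.170
df = n − 1 = 3
Two-sided p-value ≈ 0.3265
Since p ≈ 0.3265 > α = 0.01, fail to reject H0; the evidence is not statistically significant.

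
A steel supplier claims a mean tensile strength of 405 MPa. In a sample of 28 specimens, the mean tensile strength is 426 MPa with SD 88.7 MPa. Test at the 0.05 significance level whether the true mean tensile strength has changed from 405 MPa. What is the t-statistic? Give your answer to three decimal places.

H0: μ = 405; H1: μ ≠ 405 (one-sample t-test, two-sided).
t = (x̄ − μ₀)/(s/√n) = (426 − 405)/(88.7/√28) = 1.253
df = n − 1 = 27
Two-sided p-value ≈ 0.221
Since p ≈ 0.221 > α = 0.05, fail to reject H0; the data do not provide sufficient evidence against H0.

1.253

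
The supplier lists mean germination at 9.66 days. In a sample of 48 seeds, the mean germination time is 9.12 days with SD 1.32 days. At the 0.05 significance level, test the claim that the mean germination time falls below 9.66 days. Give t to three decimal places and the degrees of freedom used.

H0: μ = 9.66; H1: μ < 9.66 (one-sample t-test, left-tailed).
t = (x̄ − μ₀)/(s/√n) = (9.12 − 9.66)/(1.32/√48) = -2.834
df = n − 1 = 47
p-value = P(T ≤ -2.834) ≈ 0.0034
Since p ≈ 0.0034 < α = 0.05, reject H0; the data support H1.

t = -2.834, df = 47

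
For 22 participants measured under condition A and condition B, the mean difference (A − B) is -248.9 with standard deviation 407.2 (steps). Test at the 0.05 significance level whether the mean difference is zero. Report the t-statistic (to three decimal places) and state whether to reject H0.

H0: μ_d = 0; H1: μ_d ≠ 0 (paired t-test on the differences, two-sided).
t = d̄/(s_d/√n) = -248.9/(407.2/√22) = -2.867
df = n − 1 = 21
Two-sided p-value ≈ 0.009
Since p ≈ 0.009 < α = 0.05, reject H0; the evidence is statistically significant.

t = -2.867; reject H0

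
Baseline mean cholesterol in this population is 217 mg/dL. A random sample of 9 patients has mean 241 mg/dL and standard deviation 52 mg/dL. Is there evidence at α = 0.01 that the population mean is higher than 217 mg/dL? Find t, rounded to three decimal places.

1.385

H0: μ = 217; H1: μ > 217 (one-sample t-test, right-tailed).
t = (x̄ − μ₀)/(s/√n) = (241 − 217)/(52/√9) = 1.385
df = n − 1 = 8
p-value = P(T ≥ 1.385) ≈ 0.1018
Since p ≈ 0.1018 > α = 0.01, fail to reject H0; the data do not provide sufficient evidence against H0.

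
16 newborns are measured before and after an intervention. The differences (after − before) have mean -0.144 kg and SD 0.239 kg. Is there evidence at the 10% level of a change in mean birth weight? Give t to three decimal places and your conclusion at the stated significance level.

H0: μ_d = 0; H1: μ_d ≠ 0 (paired t-test on the differences, two-sided).
t = d̄/(s_d/√n) = -0.144/(0.239/√16) = -2.410
df = n − 1 = 15
Two-sided p-value ≈ 0.029
Since p ≈ 0.029 < α = 0.1, reject H0; the data support H1.

t = -2.410; reject H0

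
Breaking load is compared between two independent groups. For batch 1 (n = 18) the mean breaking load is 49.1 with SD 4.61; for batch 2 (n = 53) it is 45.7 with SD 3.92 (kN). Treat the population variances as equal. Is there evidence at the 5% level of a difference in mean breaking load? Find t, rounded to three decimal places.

Let group 1 = batch 1, group 2 = batch 2. H0: μ_1 = μ_2; H1: μ_1 ≠ μ_2 (two-sample pooled-variance t-test, two-sided).
s_p² = [(18−1)·4.61² + (53−1)·3.92²]/(18+53−2) = 16.8165
t = (49.1 − 45.7)/√[16.8165·(1/18 + 1/53)] = 3.039
df = n₁ + n₂ − 2 = 69
Two-sided p-value ≈ 0.0033
Since p ≈ 0.0033 < α = 0.05, reject H0; the evidence is statistically significant.

3.039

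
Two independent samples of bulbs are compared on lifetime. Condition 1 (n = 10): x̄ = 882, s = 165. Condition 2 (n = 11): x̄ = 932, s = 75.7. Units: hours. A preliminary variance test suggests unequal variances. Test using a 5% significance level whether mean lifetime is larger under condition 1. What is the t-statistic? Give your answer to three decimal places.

-0.878

Let group 1 = condition 1, group 2 = condition 2. H0: μ_1 = μ_2; H1: μ_1 > μ_2 (Welch's two-sample t-test, right-tailed).
t = (x̄_1 − x̄_2)/√(s_1²/n_1 + s_2²/n_2) = (882 − 932)/√(165²/10 + 75.7²/11) = -0.878
Welch–Satterthwaite df ≈ 12.37
p-value = P(T ≥ -0.878) ≈ 0.8016
Since p ≈ 0.8016 > α = 0.05, fail to reject H0; the data do not provide sufficient evidence against H0.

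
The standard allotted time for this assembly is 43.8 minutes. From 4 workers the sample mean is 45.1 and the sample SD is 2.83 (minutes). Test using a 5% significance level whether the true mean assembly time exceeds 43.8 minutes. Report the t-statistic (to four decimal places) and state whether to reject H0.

H0: μ = 43.8; H1: μ > 43.8 (one-sample t-test, right-tailed).
t = (x̄ − μ₀)/(s/√n) = (45.1 − 43.8)/(2.83/√4) = 0.9187
df = n − 1 = 3
p-value = P(T ≥ 0.9187) ≈ 0.213
Since p ≈ 0.213 > α = 0.05, fail to reject H0; the data do not provide sufficient evidence against H0.

t = 0.9187; fail to reject H0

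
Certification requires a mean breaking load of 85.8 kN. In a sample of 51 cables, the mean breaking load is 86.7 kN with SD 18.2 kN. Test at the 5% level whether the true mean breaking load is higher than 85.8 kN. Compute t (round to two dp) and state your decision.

t = 0.35; fail to reject H0

H0: μ = 85.8; H1: μ > 85.8 (one-sample t-test, right-tailed).
t = (x̄ − μ₀)/(s/√n) = (86.7 − 85.8)/(18.2/√51) = 0.35
df = n − 1 = 50
p-value = P(T ≥ 0.35) ≈ 0.3627
Since p ≈ 0.3627 > α = 0.05, fail to reject H0; the evidence is not statistically significant.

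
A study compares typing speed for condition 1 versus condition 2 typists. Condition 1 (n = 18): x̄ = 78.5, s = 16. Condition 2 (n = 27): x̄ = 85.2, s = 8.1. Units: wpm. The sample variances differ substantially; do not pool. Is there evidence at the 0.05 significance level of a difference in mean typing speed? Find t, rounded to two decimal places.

-1.64

Let group 1 = condition 1, group 2 = condition 2. H0: μ_1 = μ_2; H1: μ_1 ≠ μ_2 (Welch's two-sample t-test, two-sided).
t = (x̄_1 − x̄_2)/√(s_1²/n_1 + s_2²/n_2) = (78.5 − 85.2)/√(16²/18 + 8.1²/27) = -1.64
Welch–Satterthwaite df ≈ 22.87
Two-sided p-value ≈ 0.114
Since p ≈ 0.114 > α = 0.05, fail to reject H0; the evidence is not statistically significant.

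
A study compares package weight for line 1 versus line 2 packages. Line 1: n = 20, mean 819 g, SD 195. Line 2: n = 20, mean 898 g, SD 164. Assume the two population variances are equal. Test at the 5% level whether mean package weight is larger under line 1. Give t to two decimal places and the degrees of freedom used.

t = -1.39, df = 38

Let group 1 = line 1, group 2 = line 2. H0: μ_1 = μ_2; H1: μ_1 > μ_2 (two-sample pooled-variance t-test, right-tailed).
s_p² = [(20−1)·195² + (20−1)·164²]/(20+20−2) = 32460.5
t = (819 − 898)/√[32460.5·(1/20 + 1/20)] = -1.39
df = n₁ + n₂ − 2 = 38
p-value = P(T ≥ -1.39) ≈ 0.9132
Since p ≈ 0.9132 > α = 0.05, fail to reject H0; the data do not provide sufficient evidence against H0.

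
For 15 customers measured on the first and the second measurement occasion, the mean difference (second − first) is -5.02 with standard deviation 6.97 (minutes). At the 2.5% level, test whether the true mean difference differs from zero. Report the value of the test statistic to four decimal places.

H0: μ_d = 0; H1: μ_d ≠ 0 (paired t-test on the differences, two-sided).
t = d̄/(s_d/√n) = -5.02/(6.97/√15) = -2.7894
df = n − 1 = 14
Two-sided p-value ≈ 0.014
Since p ≈ 0.014 < α = 0.025, reject H0; the evidence is statistically significant.

-2.7894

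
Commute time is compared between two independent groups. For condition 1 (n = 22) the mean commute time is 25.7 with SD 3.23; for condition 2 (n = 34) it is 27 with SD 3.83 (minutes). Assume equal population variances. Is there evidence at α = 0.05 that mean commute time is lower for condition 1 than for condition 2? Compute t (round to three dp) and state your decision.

t = -1.317; fail to reject H0

Let group 1 = condition 1, group 2 = condition 2. H0: μ_1 = μ_2; H1: μ_1 < μ_2 (two-sample pooled-variance t-test, left-tailed).
s_p² = [(22−1)·3.23² + (34−1)·3.83²]/(22+34−2) = 13.0216
t = (25.7 − 27)/√[13.0216·(1/22 + 1/34)] = -1.317
df = n₁ + n₂ − 2 = 54
p-value = P(T ≤ -1.317) ≈ 0.097
Since p ≈ 0.097 > α = 0.05, fail to reject H0; the evidence is not statistically significant.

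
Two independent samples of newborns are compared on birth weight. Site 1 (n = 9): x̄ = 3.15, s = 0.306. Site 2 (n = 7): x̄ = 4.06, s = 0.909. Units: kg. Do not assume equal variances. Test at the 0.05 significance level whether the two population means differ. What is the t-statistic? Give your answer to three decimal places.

Let group 1 = site 1, group 2 = site 2. H0: μ_1 = μ_2; H1: μ_1 ≠ μ_2 (Welch's two-sample t-test, two-sided).
t = (x̄_1 − x̄_2)/√(s_1²/n_1 + s_2²/n_2) = (3.15 − 4.06)/√(0.306²/9 + 0.909²/7) = -2.539
Welch–Satterthwaite df ≈ 7.06
Two-sided p-value ≈ 0.038
Since p ≈ 0.038 < α = 0.05, reject H0; the data support H1.

-2.539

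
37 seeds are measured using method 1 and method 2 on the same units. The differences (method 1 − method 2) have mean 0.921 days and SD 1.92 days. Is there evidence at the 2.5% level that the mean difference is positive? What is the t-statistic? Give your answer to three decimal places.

H0: μ_d = 0; H1: μ_d > 0 (paired t-test on the differences, right-tailed).
t = d̄/(s_d/√n) = 0.921/(1.92/√37) = 2.918
df = n − 1 = 36
p-value = P(T ≥ 2.918) ≈ 0.0030
Since p ≈ 0.0030 < α = 0.025, reject H0; the evidence is statistically significant.

2.918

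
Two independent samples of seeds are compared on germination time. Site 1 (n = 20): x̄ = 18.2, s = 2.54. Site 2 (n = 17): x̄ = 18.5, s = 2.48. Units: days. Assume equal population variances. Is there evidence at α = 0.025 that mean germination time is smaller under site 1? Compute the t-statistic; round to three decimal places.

-0.362

Let group 1 = site 1, group 2 = site 2. H0: μ_1 = μ_2; H1: μ_1 < μ_2 (two-sample pooled-variance t-test, left-tailed).
s_p² = [(20−1)·2.54² + (17−1)·2.48²]/(20+17−2) = 6.31391
t = (18.2 − 18.5)/√[6.31391·(1/20 + 1/17)] = -0.362
df = n₁ + n₂ − 2 = 35
p-value = P(T ≤ -0.362) ≈ 0.360
Since p ≈ 0.360 > α = 0.025, fail to reject H0; the data do not provide sufficient evidence against H0.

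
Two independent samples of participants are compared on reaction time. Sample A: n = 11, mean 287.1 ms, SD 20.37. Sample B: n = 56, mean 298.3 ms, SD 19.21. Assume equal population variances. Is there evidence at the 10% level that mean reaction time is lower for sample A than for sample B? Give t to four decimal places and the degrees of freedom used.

Let group 1 = sample A, group 2 = sample B. H0: μ_1 = μ_2; H1: μ_1 < μ_2 (two-sample pooled-variance t-test, left-tailed).
s_p² = [(11−1)·20.37² + (56−1)·19.21²]/(11+56−2) = 376.088
t = (287.1 − 298.3)/√[376.088·(1/11 + 1/56)] = -1.7512
df = n₁ + n₂ − 2 = 65
p-value = P(T ≤ -1.7512) ≈ 0.0423
Since p ≈ 0.0423 < α = 0.1, reject H0; the data support H1.

t = -1.7512, df = 65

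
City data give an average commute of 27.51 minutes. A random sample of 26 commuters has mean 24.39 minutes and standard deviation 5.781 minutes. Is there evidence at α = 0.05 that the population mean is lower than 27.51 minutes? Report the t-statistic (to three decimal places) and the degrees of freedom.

H0: μ = 27.51; H1: μ < 27.51 (one-sample t-test, left-tailed).
t = (x̄ − μ₀)/(s/√n) = (24.39 − 27.51)/(5.781/√26) = -2.752
df = n − 1 = 25
p-value = P(T ≤ -2.752) ≈ 0.005
Since p ≈ 0.005 < α = 0.05, reject H0; the evidence is statistically significant.

t = -2.752, df = 25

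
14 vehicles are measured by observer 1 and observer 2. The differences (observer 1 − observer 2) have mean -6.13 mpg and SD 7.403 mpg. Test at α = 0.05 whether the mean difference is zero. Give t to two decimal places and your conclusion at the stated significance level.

H0: μ_d = 0; H1: μ_d ≠ 0 (paired t-test on the differences, two-sided).
t = d̄/(s_d/√n) = -6.13/(7.403/√14) = -3.10
df = n − 1 = 13
Two-sided p-value ≈ 0.008
Since p ≈ 0.008 < α = 0.05, reject H0; the data support H1.

t = -3.10; reject H0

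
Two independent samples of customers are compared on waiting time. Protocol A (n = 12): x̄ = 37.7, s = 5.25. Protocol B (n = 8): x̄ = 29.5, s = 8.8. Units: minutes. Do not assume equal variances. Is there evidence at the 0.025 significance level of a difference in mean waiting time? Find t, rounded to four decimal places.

Let group 1 = protocol A, group 2 = protocol B. H0: μ_1 = μ_2; H1: μ_1 ≠ μ_2 (Welch's two-sample t-test, two-sided).
t = (x̄_1 − x̄_2)/√(s_1²/n_1 + s_2²/n_2) = (37.7 − 29.5)/√(5.25²/12 + 8.8²/8) = 2.3694
Welch–Satterthwaite df ≈ 10.35
Two-sided p-value ≈ 0.039
Since p ≈ 0.039 > α = 0.025, fail to reject H0; the data do not provide sufficient evidence against H0.

2.3694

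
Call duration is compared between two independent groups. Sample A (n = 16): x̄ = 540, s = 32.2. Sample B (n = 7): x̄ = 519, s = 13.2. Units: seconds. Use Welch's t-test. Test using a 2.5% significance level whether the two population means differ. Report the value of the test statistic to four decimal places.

2.2174

Let group 1 = sample A, group 2 = sample B. H0: μ_1 = μ_2; H1: μ_1 ≠ μ_2 (Welch's two-sample t-test, two-sided).
t = (x̄_1 − x̄_2)/√(s_1²/n_1 + s_2²/n_2) = (540 − 519)/√(32.2²/16 + 13.2²/7) = 2.2174
Welch–Satterthwaite df ≈ 20.99
Two-sided p-value ≈ 0.0378
Since p ≈ 0.0378 > α = 0.025, fail to reject H0; the data do not provide sufficient evidence against H0.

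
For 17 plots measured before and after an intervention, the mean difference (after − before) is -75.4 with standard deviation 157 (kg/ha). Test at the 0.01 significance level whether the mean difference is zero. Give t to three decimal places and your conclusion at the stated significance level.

t = -1.980; fail to reject H0

H0: μ_d = 0; H1: μ_d ≠ 0 (paired t-test on the differences, two-sided).
t = d̄/(s_d/√n) = -75.4/(157/√17) = -1.980
df = n − 1 = 16
Two-sided p-value ≈ 0.0652
Since p ≈ 0.0652 > α = 0.01, fail to reject H0; the evidence is not statistically significant.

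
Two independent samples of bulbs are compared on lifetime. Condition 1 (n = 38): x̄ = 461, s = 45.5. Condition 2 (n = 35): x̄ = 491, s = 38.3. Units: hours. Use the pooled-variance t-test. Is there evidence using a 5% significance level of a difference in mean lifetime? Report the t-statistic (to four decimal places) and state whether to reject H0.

t = -3.0340; reject H0

Let group 1 = condition 1, group 2 = condition 2. H0: μ_1 = μ_2; H1: μ_1 ≠ μ_2 (two-sample pooled-variance t-test, two-sided).
s_p² = [(38−1)·45.5² + (35−1)·38.3²]/(38+35−2) = 1781.32
t = (461 − 491)/√[1781.32·(1/38 + 1/35)] = -3.0340
df = n₁ + n₂ − 2 = 71
Two-sided p-value ≈ 0.0034
Since p ≈ 0.0034 < α = 0.05, reject H0; the data support H1.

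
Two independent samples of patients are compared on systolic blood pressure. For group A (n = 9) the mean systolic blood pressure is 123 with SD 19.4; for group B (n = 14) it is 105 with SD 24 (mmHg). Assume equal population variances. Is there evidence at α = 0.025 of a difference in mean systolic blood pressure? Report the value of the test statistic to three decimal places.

Let group 1 = group A, group 2 = group B. H0: μ_1 = μ_2; H1: μ_1 ≠ μ_2 (two-sample pooled-variance t-test, two-sided).
s_p² = [(9−1)·19.4² + (14−1)·24²]/(9+14−2) = 499.947
t = (123 − 105)/√[499.947·(1/9 + 1/14)] = 1.884
df = n₁ + n₂ − 2 = 21
Two-sided p-value ≈ 0.0735
Since p ≈ 0.0735 > α = 0.025, fail to reject H0; the data do not provide sufficient evidence against H0.

1.884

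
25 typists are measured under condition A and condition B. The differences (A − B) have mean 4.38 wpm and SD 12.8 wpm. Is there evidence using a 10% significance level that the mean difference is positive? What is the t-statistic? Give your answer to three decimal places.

H0: μ_d = 0; H1: μ_d > 0 (paired t-test on the differences, right-tailed).
t = d̄/(s_d/√n) = 4.38/(12.8/√25) = 1.711
df = n − 1 = 24
p-value = P(T ≥ 1.711) ≈ 0.050
Since p ≈ 0.050 < α = 0.1, reject H0; the data support H1.

1.711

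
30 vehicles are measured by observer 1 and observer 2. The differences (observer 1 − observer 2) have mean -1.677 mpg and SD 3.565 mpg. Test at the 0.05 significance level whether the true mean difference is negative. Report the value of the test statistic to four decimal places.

H0: μ_d = 0; H1: μ_d < 0 (paired t-test on the differences, left-tailed).
t = d̄/(s_d/√n) = -1.677/(3.565/√30) = -2.5765
df = n − 1 = 29
p-value = P(T ≤ -2.5765) ≈ 0.0077
Since p ≈ 0.0077 < α = 0.05, reject H0; the data support H1.

-2.5765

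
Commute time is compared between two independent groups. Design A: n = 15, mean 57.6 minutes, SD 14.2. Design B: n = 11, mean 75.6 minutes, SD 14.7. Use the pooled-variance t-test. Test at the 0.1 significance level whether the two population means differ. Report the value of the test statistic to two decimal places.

Let group 1 = design A, group 2 = design B. H0: μ_1 = μ_2; H1: μ_1 ≠ μ_2 (two-sample pooled-variance t-test, two-sided).
s_p² = [(15−1)·14.2² + (11−1)·14.7²]/(15+11−2) = 207.661
t = (57.6 − 75.6)/√[207.661·(1/15 + 1/11)] = -3.15
df = n₁ + n₂ − 2 = 24
Two-sided p-value ≈ 0.0044
Since p ≈ 0.0044 < α = 0.1, reject H0; the evidence is statistically significant.

-3.15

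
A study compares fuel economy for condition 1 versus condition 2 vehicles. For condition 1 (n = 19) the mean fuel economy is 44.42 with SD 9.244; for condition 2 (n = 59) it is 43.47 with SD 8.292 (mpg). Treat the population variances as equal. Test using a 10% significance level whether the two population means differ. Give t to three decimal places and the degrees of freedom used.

Let group 1 = condition 1, group 2 = condition 2. H0: μ_1 = μ_2; H1: μ_1 ≠ μ_2 (two-sample pooled-variance t-test, two-sided).
s_p² = [(19−1)·9.244² + (59−1)·8.292²]/(19+59−2) = 72.7112
t = (44.42 − 43.47)/√[72.7112·(1/19 + 1/59)] = 0.422
df = n₁ + n₂ − 2 = 76
Two-sided p-value ≈ 0.674
Since p ≈ 0.674 > α = 0.1, fail to reject H0; the evidence is not statistically significant.

t = 0.422, df = 76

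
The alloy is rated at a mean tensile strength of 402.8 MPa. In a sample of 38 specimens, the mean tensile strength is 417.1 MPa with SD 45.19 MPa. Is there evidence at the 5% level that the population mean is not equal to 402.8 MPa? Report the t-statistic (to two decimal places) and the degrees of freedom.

t = 1.95, df = 37

H0: μ = 402.8; H1: μ ≠ 402.8 (one-sample t-test, two-sided).
t = (x̄ − μ₀)/(s/√n) = (417.1 − 402.8)/(45.19/√38) = 1.95
df = n − 1 = 37
Two-sided p-value ≈ 0.059
Since p ≈ 0.059 > α = 0.05, fail to reject H0; the evidence is not statistically significant.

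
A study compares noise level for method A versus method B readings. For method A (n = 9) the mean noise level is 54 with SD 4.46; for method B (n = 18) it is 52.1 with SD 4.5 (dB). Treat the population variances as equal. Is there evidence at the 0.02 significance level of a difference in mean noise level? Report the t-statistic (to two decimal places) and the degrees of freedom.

Let group 1 = method A, group 2 = method B. H0: μ_1 = μ_2; H1: μ_1 ≠ μ_2 (two-sample pooled-variance t-test, two-sided).
s_p² = [(9−1)·4.46² + (18−1)·4.5²]/(9+18−2) = 20.1353
t = (54 − 52.1)/√[20.1353·(1/9 + 1/18)] = 1.04
df = n₁ + n₂ − 2 = 25
Two-sided p-value ≈ 0.310
Since p ≈ 0.310 > α = 0.02, fail to reject H0; the evidence is not statistically significant.

t = 1.04, df = 25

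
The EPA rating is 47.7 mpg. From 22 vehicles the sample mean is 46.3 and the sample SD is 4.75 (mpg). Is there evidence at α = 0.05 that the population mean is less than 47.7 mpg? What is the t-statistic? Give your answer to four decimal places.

-1.3824

H0: μ = 47.7; H1: μ < 47.7 (one-sample t-test, left-tailed).
t = (x̄ − μ₀)/(s/√n) = (46.3 − 47.7)/(4.75/√22) = -1.3824
df = n − 1 = 21
p-value = P(T ≤ -1.3824) ≈ 0.0907
Since p ≈ 0.0907 > α = 0.05, fail to reject H0; the evidence is not statistically significant.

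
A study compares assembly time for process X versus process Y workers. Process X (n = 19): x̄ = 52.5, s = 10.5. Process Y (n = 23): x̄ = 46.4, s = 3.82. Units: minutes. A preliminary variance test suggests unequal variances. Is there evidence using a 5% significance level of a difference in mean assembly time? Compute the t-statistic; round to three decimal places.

Let group 1 = process X, group 2 = process Y. H0: μ_1 = μ_2; H1: μ_1 ≠ μ_2 (Welch's two-sample t-test, two-sided).
t = (x̄_1 − x̄_2)/√(s_1²/n_1 + s_2²/n_2) = (52.5 − 46.4)/√(10.5²/19 + 3.82²/23) = 2.404
Welch–Satterthwaite df ≈ 21.94
Two-sided p-value ≈ 0.025
Since p ≈ 0.025 < α = 0.05, reject H0; the evidence is statistically significant.

2.404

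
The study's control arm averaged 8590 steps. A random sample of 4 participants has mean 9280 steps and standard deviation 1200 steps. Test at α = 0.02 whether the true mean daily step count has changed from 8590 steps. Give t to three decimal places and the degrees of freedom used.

t = 1.150, df = 3

H0: μ = 8590; H1: μ ≠ 8590 (one-sample t-test, two-sided).
t = (x̄ − μ₀)/(s/√n) = (9280 − 8590)/(1200/√4) = 1.150
df = n − 1 = 3
Two-sided p-value ≈ 0.334
Since p ≈ 0.334 > α = 0.02, fail to reject H0; the data do not provide sufficient evidence against H0.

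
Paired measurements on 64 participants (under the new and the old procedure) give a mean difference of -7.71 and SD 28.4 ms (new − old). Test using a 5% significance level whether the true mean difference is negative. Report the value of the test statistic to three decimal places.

-2.172

H0: μ_d = 0; H1: μ_d < 0 (paired t-test on the differences, left-tailed).
t = d̄/(s_d/√n) = -7.71/(28.4/√64) = -2.172
df = n − 1 = 63
p-value = P(T ≤ -2.172) ≈ 0.0168
Since p ≈ 0.0168 < α = 0.05, reject H0; the data support H1.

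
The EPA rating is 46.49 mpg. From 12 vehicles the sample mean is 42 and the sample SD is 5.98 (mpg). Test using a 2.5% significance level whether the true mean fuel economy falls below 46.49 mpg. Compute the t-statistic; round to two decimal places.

H0: μ = 46.49; H1: μ < 46.49 (one-sample t-test, left-tailed).
t = (x̄ − μ₀)/(s/√n) = (42 − 46.49)/(5.98/√12) = -2.60
df = n − 1 = 11
p-value = P(T ≤ -2.60) ≈ 0.0123
Since p ≈ 0.0123 < α = 0.025, reject H0; the data support H1.

-2.60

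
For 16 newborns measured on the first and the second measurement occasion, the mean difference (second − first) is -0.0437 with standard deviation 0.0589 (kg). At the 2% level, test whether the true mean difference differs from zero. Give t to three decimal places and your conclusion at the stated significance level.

t = -2.968; reject H0

H0: μ_d = 0; H1: μ_d ≠ 0 (paired t-test on the differences, two-sided).
t = d̄/(s_d/√n) = -0.0437/(0.0589/√16) = -2.968
df = n − 1 = 15
Two-sided p-value ≈ 0.0096
Since p ≈ 0.0096 < α = 0.02, reject H0; the data support H1.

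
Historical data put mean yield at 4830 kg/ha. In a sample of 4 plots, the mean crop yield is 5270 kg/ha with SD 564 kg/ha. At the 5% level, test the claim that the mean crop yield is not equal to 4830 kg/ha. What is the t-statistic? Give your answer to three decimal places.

H0: μ = 4830; H1: μ ≠ 4830 (one-sample t-test, two-sided).
t = (x̄ − μ₀)/(s/√n) = (5270 − 4830)/(564/√4) = 1.560
df = n − 1 = 3
Two-sided p-value ≈ 0.2166
Since p ≈ 0.2166 > α = 0.05, fail to reject H0; the evidence is not statistically significant.

1.560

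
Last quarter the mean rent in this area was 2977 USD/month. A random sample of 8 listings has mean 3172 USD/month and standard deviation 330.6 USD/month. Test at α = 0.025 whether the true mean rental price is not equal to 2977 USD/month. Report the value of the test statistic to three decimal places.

1.668

H0: μ = 2977; H1: μ ≠ 2977 (one-sample t-test, two-sided).
t = (x̄ − μ₀)/(s/√n) = (3172 − 2977)/(330.6/√8) = 1.668
df = n − 1 = 7
Two-sided p-value ≈ 0.1392
Since p ≈ 0.1392 > α = 0.025, fail to reject H0; the evidence is not statistically significant.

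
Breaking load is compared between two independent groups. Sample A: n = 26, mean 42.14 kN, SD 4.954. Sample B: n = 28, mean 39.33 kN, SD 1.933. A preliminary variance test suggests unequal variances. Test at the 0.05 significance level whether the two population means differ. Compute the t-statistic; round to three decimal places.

2.707

Let group 1 = sample A, group 2 = sample B. H0: μ_1 = μ_2; H1: μ_1 ≠ μ_2 (Welch's two-sample t-test, two-sided).
t = (x̄_1 − x̄_2)/√(s_1²/n_1 + s_2²/n_2) = (42.14 − 39.33)/√(4.954²/26 + 1.933²/28) = 2.707
Welch–Satterthwaite df ≈ 31.98
Two-sided p-value ≈ 0.011
Since p ≈ 0.011 < α = 0.05, reject H0; the data support H1.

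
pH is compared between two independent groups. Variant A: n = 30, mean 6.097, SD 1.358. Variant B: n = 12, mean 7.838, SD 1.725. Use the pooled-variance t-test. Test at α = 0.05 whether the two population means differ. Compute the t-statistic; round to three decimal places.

-3.472

Let group 1 = variant A, group 2 = variant B. H0: μ_1 = μ_2; H1: μ_1 ≠ μ_2 (two-sample pooled-variance t-test, two-sided).
s_p² = [(30−1)·1.358² + (12−1)·1.725²]/(30+12−2) = 2.15532
t = (6.097 − 7.838)/√[2.15532·(1/30 + 1/12)] = -3.472
df = n₁ + n₂ − 2 = 40
Two-sided p-value ≈ 0.0013
Since p ≈ 0.0013 < α = 0.05, reject H0; the data support H1.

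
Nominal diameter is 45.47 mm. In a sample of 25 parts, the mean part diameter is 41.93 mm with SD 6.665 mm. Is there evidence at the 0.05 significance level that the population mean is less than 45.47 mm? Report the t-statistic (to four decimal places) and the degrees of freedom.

t = -2.6557, df = 24

H0: μ = 45.47; H1: μ < 45.47 (one-sample t-test, left-tailed).
t = (x̄ − μ₀)/(s/√n) = (41.93 − 45.47)/(6.665/√25) = -2.6557
df = n − 1 = 24
p-value = P(T ≤ -2.6557) ≈ 0.0069
Since p ≈ 0.0069 < α = 0.05, reject H0; the data support H1.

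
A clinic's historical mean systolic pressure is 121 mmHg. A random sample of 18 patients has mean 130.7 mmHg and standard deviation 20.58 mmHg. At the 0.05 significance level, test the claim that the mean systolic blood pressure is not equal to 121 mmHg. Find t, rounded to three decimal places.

2.000

H0: μ = 121; H1: μ ≠ 121 (one-sample t-test, two-sided).
t = (x̄ − μ₀)/(s/√n) = (130.7 − 121)/(20.58/√18) = 2.000
df = n − 1 = 17
Two-sided p-value ≈ 0.0618
Since p ≈ 0.0618 > α = 0.05, fail to reject H0; the evidence is not statistically significant.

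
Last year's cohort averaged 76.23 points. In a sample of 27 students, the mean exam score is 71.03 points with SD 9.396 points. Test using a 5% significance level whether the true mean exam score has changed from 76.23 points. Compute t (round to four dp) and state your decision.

H0: μ = 76.23; H1: μ ≠ 76.23 (one-sample t-test, two-sided).
t = (x̄ − μ₀)/(s/√n) = (71.03 − 76.23)/(9.396/√27) = -2.8757
df = n − 1 = 26
Two-sided p-value ≈ 0.008
Since p ≈ 0.008 < α = 0.05, reject H0; the evidence is statistically significant.

t = -2.8757; reject H0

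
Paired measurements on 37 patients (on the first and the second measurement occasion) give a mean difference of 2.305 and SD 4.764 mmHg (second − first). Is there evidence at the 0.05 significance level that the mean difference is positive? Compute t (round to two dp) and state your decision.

t = 2.94; reject H0

H0: μ_d = 0; H1: μ_d > 0 (paired t-test on the differences, right-tailed).
t = d̄/(s_d/√n) = 2.305/(4.764/√37) = 2.94
df = n − 1 = 36
p-value = P(T ≥ 2.94) ≈ 0.0028
Since p ≈ 0.0028 < α = 0.05, reject H0; the evidence is statistically significant.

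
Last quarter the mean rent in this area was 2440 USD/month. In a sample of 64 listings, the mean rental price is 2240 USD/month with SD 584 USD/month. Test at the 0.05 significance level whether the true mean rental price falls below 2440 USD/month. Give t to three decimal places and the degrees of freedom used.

H0: μ = 2440; H1: μ < 2440 (one-sample t-test, left-tailed).
t = (x̄ − μ₀)/(s/√n) = (2240 − 2440)/(584/√64) = -2.740
df = n − 1 = 63
p-value = P(T ≤ -2.740) ≈ 0.0040
Since p ≈ 0.0040 < α = 0.05, reject H0; the data support H1.

t = -2.740, df = 63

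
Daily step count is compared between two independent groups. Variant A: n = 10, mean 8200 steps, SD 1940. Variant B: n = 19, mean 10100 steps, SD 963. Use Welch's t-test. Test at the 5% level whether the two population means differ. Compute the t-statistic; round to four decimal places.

-2.9139

Let group 1 = variant A, group 2 = variant B. H0: μ_1 = μ_2; H1: μ_1 ≠ μ_2 (Welch's two-sample t-test, two-sided).
t = (x̄_1 − x̄_2)/√(s_1²/n_1 + s_2²/n_2) = (8200 − 10100)/√(1940²/10 + 963²/19) = -2.9139
Welch–Satterthwaite df ≈ 11.39
Two-sided p-value ≈ 0.014
Since p ≈ 0.014 < α = 0.05, reject H0; the data support H1.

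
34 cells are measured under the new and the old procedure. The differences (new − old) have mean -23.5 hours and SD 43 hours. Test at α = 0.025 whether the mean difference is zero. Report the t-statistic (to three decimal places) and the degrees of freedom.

H0: μ_d = 0; H1: μ_d ≠ 0 (paired t-test on the differences, two-sided).
t = d̄/(s_d/√n) = -23.5/(43/√34) = -3.187
df = n − 1 = 33
Two-sided p-value ≈ 0.0031
Since p ≈ 0.0031 < α = 0.025, reject H0; the data support H1.

t = -3.187, df = 33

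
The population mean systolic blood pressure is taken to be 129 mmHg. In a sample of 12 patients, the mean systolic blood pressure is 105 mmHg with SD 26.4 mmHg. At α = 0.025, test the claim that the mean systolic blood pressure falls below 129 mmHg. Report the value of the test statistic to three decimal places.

H0: μ = 129; H1: μ < 129 (one-sample t-test, left-tailed).
t = (x̄ − μ₀)/(s/√n) = (105 − 129)/(26.4/√12) = -3.149
df = n − 1 = 11
p-value = P(T ≤ -3.149) ≈ 0.005
Since p ≈ 0.005 < α = 0.025, reject H0; the evidence is statistically significant.

-3.149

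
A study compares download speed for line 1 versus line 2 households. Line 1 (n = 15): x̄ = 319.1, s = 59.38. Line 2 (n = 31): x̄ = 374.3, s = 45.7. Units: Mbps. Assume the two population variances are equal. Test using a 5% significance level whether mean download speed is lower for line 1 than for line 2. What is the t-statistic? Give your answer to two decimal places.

Let group 1 = line 1, group 2 = line 2. H0: μ_1 = μ_2; H1: μ_1 < μ_2 (two-sample pooled-variance t-test, left-tailed).
s_p² = [(15−1)·59.38² + (31−1)·45.7²]/(15+31−2) = 2545.87
t = (319.1 − 374.3)/√[2545.87·(1/15 + 1/31)] = -3.48
df = n₁ + n₂ − 2 = 44
p-value = P(T ≤ -3.48) ≈ 0.0006
Since p ≈ 0.0006 < α = 0.05, reject H0; the evidence is statistically significant.

-3.48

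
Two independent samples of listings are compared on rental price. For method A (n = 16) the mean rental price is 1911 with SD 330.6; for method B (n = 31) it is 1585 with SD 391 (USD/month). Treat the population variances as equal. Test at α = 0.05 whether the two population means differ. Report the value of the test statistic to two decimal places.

2.85

Let group 1 = method A, group 2 = method B. H0: μ_1 = μ_2; H1: μ_1 ≠ μ_2 (two-sample pooled-variance t-test, two-sided).
s_p² = [(16−1)·330.6² + (31−1)·391²]/(16+31−2) = 138353
t = (1911 − 1585)/√[138353·(1/16 + 1/31)] = 2.85
df = n₁ + n₂ − 2 = 45
Two-sided p-value ≈ 0.0066
Since p ≈ 0.0066 < α = 0.05, reject H0; the data support H1.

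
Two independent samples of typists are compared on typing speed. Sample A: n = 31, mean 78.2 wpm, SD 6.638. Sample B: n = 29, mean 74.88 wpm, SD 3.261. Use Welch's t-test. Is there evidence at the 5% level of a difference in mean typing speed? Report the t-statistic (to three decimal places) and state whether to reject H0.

Let group 1 = sample A, group 2 = sample B. H0: μ_1 = μ_2; H1: μ_1 ≠ μ_2 (Welch's two-sample t-test, two-sided).
t = (x̄_1 − x̄_2)/√(s_1²/n_1 + s_2²/n_2) = (78.2 − 74.88)/√(6.638²/31 + 3.261²/29) = 2.483
Welch–Satterthwaite df ≈ 44.32
Two-sided p-value ≈ 0.0169
Since p ≈ 0.0169 < α = 0.05, reject H0; the evidence is statistically significant.

t = 2.483; reject H0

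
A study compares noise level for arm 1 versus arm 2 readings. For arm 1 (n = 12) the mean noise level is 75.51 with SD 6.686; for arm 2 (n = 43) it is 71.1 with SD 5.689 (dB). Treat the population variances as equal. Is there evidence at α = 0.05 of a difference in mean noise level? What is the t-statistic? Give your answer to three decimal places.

2.286

Let group 1 = arm 1, group 2 = arm 2. H0: μ_1 = μ_2; H1: μ_1 ≠ μ_2 (two-sample pooled-variance t-test, two-sided).
s_p² = [(12−1)·6.686² + (43−1)·5.689²]/(12+43−2) = 34.9254
t = (75.51 − 71.1)/√[34.9254·(1/12 + 1/43)] = 2.286
df = n₁ + n₂ − 2 = 53
Two-sided p-value ≈ 0.026
Since p ≈ 0.026 < α = 0.05, reject H0; the data support H1.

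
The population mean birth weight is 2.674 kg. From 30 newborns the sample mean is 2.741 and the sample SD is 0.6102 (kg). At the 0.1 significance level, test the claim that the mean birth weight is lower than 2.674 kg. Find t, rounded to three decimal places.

H0: μ = 2.674; H1: μ < 2.674 (one-sample t-test, left-tailed).
t = (x̄ − μ₀)/(s/√n) = (2.741 − 2.674)/(0.6102/√30) = 0.601
df = n − 1 = 29
p-value = P(T ≤ 0.601) ≈ 0.724
Since p ≈ 0.724 > α = 0.1, fail to reject H0; the data do not provide sufficient evidence against H0.

0.601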